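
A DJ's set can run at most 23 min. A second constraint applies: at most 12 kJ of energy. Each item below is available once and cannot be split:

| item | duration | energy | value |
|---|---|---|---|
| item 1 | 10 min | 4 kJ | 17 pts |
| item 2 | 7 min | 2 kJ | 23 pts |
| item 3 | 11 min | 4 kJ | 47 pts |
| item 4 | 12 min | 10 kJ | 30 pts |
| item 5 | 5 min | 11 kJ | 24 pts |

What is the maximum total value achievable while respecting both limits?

70 pts

Feasible sets respecting both limits:
- item 2+item 3: duration 18, energy 6, value 70
- item 1+item 3: duration 21, energy 8, value 64
- item 2+item 4: duration 19, energy 12, value 53
- item 3: duration 11, energy 4, value 47
Best: 70 pts.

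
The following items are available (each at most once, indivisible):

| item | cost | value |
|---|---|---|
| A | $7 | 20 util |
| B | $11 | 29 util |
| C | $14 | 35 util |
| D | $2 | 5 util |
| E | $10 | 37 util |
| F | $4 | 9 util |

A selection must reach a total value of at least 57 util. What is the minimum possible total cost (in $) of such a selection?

17

Subsets with value ≥ 57, sorted by total cost:
- A+E: cost 17, value 57
- A+D+E: cost 19, value 62
- B+E: cost 21, value 66
Minimum cost: 17 $.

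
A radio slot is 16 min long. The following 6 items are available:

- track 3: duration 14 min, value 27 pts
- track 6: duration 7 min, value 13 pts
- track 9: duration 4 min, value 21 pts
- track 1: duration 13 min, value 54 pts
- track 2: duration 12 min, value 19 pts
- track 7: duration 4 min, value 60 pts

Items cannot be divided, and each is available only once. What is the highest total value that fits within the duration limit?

Check high-value combinations within 16 min:
- track 6+track 9+track 7: duration 7+4+4=15, value 13+21+60=94
- track 9+track 7: duration 4+4=8, value 21+60=81
- track 2+track 7: duration 12+4=16, value 19+60=79
- track 6+track 7: duration 7+4=11, value 13+60=73
Best: 94 pts.

94 pts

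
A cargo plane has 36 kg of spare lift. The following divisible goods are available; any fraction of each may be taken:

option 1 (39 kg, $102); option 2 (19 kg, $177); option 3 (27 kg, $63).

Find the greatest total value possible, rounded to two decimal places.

221.46

Take in order of value per unit:
- option 2 (177/19 per unit): all 19 → value 177, running total 177.00
- option 1 (102/39 per unit): 17 of 39 → value 17×102/39 = 44.4615, running total 221.46
Total 221.46.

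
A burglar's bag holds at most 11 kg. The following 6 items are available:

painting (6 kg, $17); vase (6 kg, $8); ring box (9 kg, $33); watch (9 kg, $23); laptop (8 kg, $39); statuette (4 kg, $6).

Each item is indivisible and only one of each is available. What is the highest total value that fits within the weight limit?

$39

Check high-value combinations within 11 kg:
- laptop: weight 8, value 39
- ring box: weight 9, value 33
- watch: weight 9, value 23
- painting+statuette: weight 6+4=10, value 17+6=23
Best: $39.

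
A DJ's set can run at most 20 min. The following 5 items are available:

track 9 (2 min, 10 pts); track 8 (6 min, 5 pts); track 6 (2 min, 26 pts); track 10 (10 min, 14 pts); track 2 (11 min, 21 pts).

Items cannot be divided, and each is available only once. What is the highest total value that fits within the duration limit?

Check high-value combinations within 20 min:
- track 9+track 6+track 2: duration 2+2+11=15, value 10+26+21=57
- track 9+track 8+track 6+track 10: duration 2+6+2+10=20, value 10+5+26+14=55
- track 8+track 6+track 2: duration 6+2+11=19, value 5+26+21=52
- track 9+track 6+track 10: duration 2+2+10=14, value 10+26+14=50
- track 6+track 2: duration 2+11=13, value 26+21=47
Best: 57 pts.

57 pts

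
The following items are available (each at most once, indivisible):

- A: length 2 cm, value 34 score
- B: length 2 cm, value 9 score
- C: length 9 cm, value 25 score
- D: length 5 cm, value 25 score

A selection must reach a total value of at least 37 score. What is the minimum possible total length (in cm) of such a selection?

Subsets with value ≥ 37, sorted by total length:
- A+B: length 4, value 43
- A+D: length 7, value 59
- A+B+D: length 9, value 68
Minimum length: 4 cm.

4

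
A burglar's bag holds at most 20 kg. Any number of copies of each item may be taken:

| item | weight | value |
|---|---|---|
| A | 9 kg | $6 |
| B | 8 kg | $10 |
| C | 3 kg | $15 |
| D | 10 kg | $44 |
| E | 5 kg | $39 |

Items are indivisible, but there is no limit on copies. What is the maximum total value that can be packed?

$156

Best value-per-unit is E at 39/5, and filling with it alone uses weight 4×5=20. No mix of the others beats 4×39 = 156.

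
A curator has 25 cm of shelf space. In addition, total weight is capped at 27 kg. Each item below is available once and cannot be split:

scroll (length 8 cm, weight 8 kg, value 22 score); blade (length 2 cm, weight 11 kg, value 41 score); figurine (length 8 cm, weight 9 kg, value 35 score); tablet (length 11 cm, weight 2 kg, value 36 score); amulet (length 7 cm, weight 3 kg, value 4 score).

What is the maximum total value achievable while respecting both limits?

112 score

Feasible sets respecting both limits:
- blade+figurine+tablet: length 21, weight 22, value 112
- scroll+blade+tablet: length 21, weight 21, value 99
- blade+tablet+amulet: length 20, weight 16, value 81
- blade+figurine+amulet: length 17, weight 23, value 80
Best: 112 score.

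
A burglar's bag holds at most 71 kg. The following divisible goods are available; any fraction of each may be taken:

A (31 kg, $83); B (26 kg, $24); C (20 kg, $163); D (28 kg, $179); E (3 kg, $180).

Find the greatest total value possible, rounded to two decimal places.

575.55

Take in order of value per unit:
- E (180/3 per unit): all 3 → value 180, running total 180.00
- C (163/20 per unit): all 20 → value 163, running total 343.00
- D (179/28 per unit): all 28 → value 179, running total 522.00
- A (83/31 per unit): 20 of 31 → value 20×83/31 = 53.5484, running total 575.55
Total 575.55.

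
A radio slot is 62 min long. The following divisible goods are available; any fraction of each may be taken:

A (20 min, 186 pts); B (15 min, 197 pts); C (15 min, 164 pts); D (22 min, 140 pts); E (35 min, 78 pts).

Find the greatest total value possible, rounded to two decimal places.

623.36

Take in order of value per unit:
- B (197/15 per unit): all 15 → value 197, running total 197.00
- C (164/15 per unit): all 15 → value 164, running total 361.00
- A (186/20 per unit): all 20 → value 186, running total 547.00
- D (140/22 per unit): 12 of 22 → value 12×140/22 = 76.3636, running total 623.36
Total 623.36.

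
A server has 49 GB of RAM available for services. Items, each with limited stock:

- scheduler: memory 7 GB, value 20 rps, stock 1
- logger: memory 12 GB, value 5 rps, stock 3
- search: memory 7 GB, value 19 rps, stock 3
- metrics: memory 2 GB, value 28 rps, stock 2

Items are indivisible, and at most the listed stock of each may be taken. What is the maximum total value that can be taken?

Best selections within memory 49 and stock limits:
- 1×scheduler + 1×logger + 3×search + 2×metrics: memory 44, value 138
- 1×scheduler + 3×search + 2×metrics: memory 32, value 133
- 1×scheduler + 2×logger + 2×search + 2×metrics: memory 49, value 124
- 2×logger + 3×search + 2×metrics: memory 49, value 123
Best: 138 rps.

138 rps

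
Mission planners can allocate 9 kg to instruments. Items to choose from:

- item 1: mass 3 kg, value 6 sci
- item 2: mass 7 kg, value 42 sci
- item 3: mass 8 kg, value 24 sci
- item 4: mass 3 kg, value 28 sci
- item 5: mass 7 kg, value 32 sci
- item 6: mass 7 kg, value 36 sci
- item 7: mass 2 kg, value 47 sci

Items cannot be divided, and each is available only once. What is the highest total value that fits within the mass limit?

89 sci

Check high-value combinations within 9 kg:
- item 2+item 7: mass 7+2=9, value 42+47=89
- item 6+item 7: mass 7+2=9, value 36+47=83
- item 1+item 4+item 7: mass 3+3+2=8, value 6+28+47=81
- item 5+item 7: mass 7+2=9, value 32+47=79
- item 4+item 7: mass 3+2=5, value 28+47=75
Best: 89 sci.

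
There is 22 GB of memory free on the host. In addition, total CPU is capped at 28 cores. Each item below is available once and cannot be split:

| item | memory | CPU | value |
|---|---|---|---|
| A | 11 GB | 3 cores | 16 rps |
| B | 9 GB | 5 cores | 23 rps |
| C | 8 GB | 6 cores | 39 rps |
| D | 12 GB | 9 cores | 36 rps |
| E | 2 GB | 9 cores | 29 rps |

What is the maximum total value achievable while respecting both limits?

104 rps

Feasible sets respecting both limits:
- C+D+E: memory 22, CPU 24, value 104
- B+C+E: memory 19, CPU 20, value 91
- A+C+E: memory 21, CPU 18, value 84
- C+D: memory 20, CPU 15, value 75
Best: 104 rps.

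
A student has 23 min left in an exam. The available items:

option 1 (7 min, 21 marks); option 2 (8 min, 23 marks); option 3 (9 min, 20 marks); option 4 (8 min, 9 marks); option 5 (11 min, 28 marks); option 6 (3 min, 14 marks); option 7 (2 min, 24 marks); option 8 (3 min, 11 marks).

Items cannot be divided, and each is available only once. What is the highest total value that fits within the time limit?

93 marks

This is a 0/1 knapsack; check combinations near the capacity.
- option 1+option 2+option 6+option 7+option 8: time 7+8+3+2+3=23, value 21+23+14+24+11=93
- option 1+option 5+option 6+option 7: time 7+11+3+2=23, value 21+28+14+24=87
- option 1+option 5+option 7+option 8: time 7+11+2+3=23, value 21+28+24+11=84
- option 1+option 2+option 6+option 7: time 7+8+3+2=20, value 21+23+14+24=82
- option 2+option 3+option 6+option 7: time 8+9+3+2=22, value 23+20+14+24=81
Best: 93 marks.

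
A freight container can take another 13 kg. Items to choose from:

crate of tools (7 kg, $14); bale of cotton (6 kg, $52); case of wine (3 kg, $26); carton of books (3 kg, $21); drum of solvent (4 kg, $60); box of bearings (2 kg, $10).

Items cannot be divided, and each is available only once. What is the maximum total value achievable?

Check high-value combinations within 13 kg:
- bale of cotton+case of wine+drum of solvent: weight 6+3+4=13, value 52+26+60=138
- bale of cotton+carton of books+drum of solvent: weight 6+3+4=13, value 52+21+60=133
- bale of cotton+drum of solvent+box of bearings: weight 6+4+2=12, value 52+60+10=122
- case of wine+carton of books+drum of solvent+box of bearings: weight 3+3+4+2=12, value 26+21+60+10=117
- bale of cotton+drum of solvent: weight 6+4=10, value 52+60=112
Best: $138.

$138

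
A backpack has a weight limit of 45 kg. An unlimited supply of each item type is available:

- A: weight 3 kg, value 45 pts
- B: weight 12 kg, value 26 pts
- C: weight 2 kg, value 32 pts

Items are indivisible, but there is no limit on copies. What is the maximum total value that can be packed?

Best value-per-unit is C at 32/2; filling with it alone gives 22×32 = 704.
Optimal mix: 1×A + 21×C → weight 45, value 717.

717 pts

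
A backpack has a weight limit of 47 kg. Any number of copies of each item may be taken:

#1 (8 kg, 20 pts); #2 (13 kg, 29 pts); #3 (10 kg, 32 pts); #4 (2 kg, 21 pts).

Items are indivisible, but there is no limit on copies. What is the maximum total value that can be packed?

Best value-per-unit is #4 at 21/2, and filling with it alone uses weight 23×2=46. No mix of the others beats 23×21 = 483.

483 pts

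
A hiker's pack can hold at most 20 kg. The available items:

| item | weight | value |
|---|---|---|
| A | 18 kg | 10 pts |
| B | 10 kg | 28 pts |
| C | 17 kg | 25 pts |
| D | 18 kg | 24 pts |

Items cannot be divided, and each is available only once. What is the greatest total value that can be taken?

Check high-value combinations within 20 kg:
- B: weight 10, value 28
- C: weight 17, value 25
- D: weight 18, value 24
Best: 28 pts.

28 pts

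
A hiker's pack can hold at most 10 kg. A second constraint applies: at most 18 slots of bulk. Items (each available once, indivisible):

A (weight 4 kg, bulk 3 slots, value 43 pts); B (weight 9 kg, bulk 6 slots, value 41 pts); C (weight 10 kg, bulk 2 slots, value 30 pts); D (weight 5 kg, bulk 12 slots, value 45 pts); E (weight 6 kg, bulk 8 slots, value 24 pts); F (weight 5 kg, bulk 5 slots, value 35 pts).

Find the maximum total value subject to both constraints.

Feasible sets respecting both limits:
- A+D: weight 9, bulk 15, value 88
- D+F: weight 10, bulk 17, value 80
- A+F: weight 9, bulk 8, value 78
- A+E: weight 10, bulk 11, value 67
Best: 88 pts.

88 pts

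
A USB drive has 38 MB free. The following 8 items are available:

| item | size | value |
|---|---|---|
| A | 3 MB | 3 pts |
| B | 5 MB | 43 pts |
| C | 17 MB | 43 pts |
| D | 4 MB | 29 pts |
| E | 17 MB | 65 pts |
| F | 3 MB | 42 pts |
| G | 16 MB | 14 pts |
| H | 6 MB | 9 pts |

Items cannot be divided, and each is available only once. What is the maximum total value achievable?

Check high-value combinations within 38 MB:
- A+B+D+E+F+H: size 3+5+4+17+3+6=38, value 3+43+29+65+42+9=191
- B+D+E+F+H: size 5+4+17+3+6=35, value 43+29+65+42+9=188
- A+B+D+E+F: size 3+5+4+17+3=32, value 3+43+29+65+42=182
Best: 191 pts.

191 pts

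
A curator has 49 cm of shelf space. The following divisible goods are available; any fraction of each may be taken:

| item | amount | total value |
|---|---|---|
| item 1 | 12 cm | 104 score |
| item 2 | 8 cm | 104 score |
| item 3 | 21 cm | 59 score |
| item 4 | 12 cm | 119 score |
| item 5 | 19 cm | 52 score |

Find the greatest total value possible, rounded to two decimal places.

Take in order of value per unit:
- item 2 (104/8 per unit): all 8 → value 104, running total 104.00
- item 4 (119/12 per unit): all 12 → value 119, running total 223.00
- item 1 (104/12 per unit): all 12 → value 104, running total 327.00
- item 3 (59/21 per unit): 17 of 21 → value 17×59/21 = 47.7619, running total 374.76
Total 374.76.

374.76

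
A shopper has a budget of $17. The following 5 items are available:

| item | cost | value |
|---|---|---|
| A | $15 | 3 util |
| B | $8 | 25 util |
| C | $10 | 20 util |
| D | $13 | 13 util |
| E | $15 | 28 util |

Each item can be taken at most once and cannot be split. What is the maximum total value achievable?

Check high-value combinations within $17:
- E: cost 15, value 28
- B: cost 8, value 25
- C: cost 10, value 20
- D: cost 13, value 13
- A: cost 15, value 3
Best: 28 util.

28 util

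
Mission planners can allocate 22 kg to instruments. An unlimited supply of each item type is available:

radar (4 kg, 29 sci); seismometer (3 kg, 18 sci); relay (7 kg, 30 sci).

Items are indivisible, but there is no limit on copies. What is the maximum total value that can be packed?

152 sci

Best value-per-unit is radar at 29/4; filling with it alone gives 5×29 = 145.
Optimal mix: 4×radar + 2×seismometer → mass 22, value 152.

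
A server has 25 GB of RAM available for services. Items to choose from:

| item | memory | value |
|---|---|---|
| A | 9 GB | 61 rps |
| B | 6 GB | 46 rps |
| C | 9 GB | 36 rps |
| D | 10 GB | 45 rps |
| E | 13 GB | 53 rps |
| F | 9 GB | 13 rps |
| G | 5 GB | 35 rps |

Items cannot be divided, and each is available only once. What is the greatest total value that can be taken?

Check high-value combinations within 25 GB:
- A+B+D: memory 9+6+10=25, value 61+46+45=152
- A+B+C: memory 9+6+9=24, value 61+46+36=143
- A+B+G: memory 9+6+5=20, value 61+46+35=142
- A+D+G: memory 9+10+5=24, value 61+45+35=141
- B+E+G: memory 6+13+5=24, value 46+53+35=134
Best: 152 rps.

152 rps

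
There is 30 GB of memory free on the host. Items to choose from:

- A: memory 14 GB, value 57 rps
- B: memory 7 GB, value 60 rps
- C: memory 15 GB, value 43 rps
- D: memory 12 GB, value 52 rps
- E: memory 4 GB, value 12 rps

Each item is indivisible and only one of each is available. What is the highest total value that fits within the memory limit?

129 rps

Check high-value combinations within 30 GB:
- A+B+E: memory 14+7+4=25, value 57+60+12=129
- B+D+E: memory 7+12+4=23, value 60+52+12=124
- A+D+E: memory 14+12+4=30, value 57+52+12=121
- A+B: memory 14+7=21, value 57+60=117
- B+C+E: memory 7+15+4=26, value 60+43+12=115
Best: 129 rps.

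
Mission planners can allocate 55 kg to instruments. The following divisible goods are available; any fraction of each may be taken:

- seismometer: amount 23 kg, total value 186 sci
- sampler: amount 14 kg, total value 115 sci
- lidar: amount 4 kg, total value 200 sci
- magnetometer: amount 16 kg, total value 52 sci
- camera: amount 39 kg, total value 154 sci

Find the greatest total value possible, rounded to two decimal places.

556.28

Take in order of value per unit:
- lidar (200/4 per unit): all 4 → value 200, running total 200.00
- sampler (115/14 per unit): all 14 → value 115, running total 315.00
- seismometer (186/23 per unit): all 23 → value 186, running total 501.00
- camera (154/39 per unit): 14 of 39 → value 14×154/39 = 55.2821, running total 556.28
Total 556.28.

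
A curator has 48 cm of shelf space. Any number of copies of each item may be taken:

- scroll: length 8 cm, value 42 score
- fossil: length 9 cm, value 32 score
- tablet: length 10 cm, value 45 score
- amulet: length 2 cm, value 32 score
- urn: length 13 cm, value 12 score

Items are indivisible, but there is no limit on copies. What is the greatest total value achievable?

Best value-per-unit is amulet at 32/2, and filling with it alone uses length 24×2=48. No mix of the others beats 24×32 = 768.

768 score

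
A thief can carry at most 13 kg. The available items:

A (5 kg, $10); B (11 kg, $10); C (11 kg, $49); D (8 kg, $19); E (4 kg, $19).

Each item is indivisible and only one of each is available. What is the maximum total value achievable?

Check high-value combinations within 13 kg:
- C: weight 11, value 49
- D+E: weight 8+4=12, value 19+19=38
- A+E: weight 5+4=9, value 10+19=29
- A+D: weight 5+8=13, value 10+19=29
- E: weight 4, value 19
Best: $49.

$49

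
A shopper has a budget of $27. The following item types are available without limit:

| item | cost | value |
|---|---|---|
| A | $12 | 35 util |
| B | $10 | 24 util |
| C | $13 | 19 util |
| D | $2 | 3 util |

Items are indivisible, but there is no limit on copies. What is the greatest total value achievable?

73 util

Best value-per-unit is A at 35/12; filling with it alone gives 2×35 = 70.
Optimal mix: 2×A + 1×D → cost 26, value 73.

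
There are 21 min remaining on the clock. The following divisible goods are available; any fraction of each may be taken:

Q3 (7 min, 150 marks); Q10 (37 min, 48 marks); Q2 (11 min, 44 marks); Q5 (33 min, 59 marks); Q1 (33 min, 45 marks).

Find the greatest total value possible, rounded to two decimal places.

199.36

Take in order of value per unit:
- Q3 (150/7 per unit): all 7 → value 150, running total 150.00
- Q2 (44/11 per unit): all 11 → value 44, running total 194.00
- Q5 (59/33 per unit): 3 of 33 → value 3×59/33 = 5.3636, running total 199.36
Total 199.36.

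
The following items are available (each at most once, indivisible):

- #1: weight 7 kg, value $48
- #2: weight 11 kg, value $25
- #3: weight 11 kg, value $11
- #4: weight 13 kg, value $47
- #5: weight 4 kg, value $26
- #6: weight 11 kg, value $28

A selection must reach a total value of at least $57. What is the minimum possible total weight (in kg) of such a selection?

11

Subsets with value ≥ 57, sorted by total weight:
- #1+#5: weight 11, value 74
- #4+#5: weight 17, value 73
Minimum weight: 11 kg.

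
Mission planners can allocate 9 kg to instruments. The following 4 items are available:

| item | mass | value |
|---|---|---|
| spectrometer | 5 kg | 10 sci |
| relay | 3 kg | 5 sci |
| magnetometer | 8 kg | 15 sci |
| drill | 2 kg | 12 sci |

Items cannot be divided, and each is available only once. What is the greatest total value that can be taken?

22 sci

Check high-value combinations within 9 kg:
- spectrometer+drill: mass 5+2=7, value 10+12=22
- relay+drill: mass 3+2=5, value 5+12=17
- spectrometer+relay: mass 5+3=8, value 10+5=15
Best: 22 sci.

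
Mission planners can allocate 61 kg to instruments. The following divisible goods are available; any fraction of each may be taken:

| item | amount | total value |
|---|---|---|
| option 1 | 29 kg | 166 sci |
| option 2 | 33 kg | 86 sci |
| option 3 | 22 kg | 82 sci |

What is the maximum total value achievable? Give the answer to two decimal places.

274.06

Take in order of value per unit:
- option 1 (166/29 per unit): all 29 → value 166, running total 166.00
- option 3 (82/22 per unit): all 22 → value 82, running total 248.00
- option 2 (86/33 per unit): 10 of 33 → value 10×86/33 = 26.0606, running total 274.06
Total 274.06.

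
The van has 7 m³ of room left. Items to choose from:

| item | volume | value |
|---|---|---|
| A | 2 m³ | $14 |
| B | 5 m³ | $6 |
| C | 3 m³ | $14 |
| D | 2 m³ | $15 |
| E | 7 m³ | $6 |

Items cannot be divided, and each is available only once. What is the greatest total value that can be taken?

$43

Check high-value combinations within 7 m³:
- A+C+D: volume 2+3+2=7, value 14+14+15=43
- A+D: volume 2+2=4, value 14+15=29
- C+D: volume 3+2=5, value 14+15=29
- A+C: volume 2+3=5, value 14+14=28
Best: $43.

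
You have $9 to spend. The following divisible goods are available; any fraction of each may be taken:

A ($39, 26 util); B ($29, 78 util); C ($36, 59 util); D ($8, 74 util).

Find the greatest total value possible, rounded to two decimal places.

Take in order of value per unit:
- D (74/8 per unit): all 8 → value 74, running total 74.00
- B (78/29 per unit): 1 of 29 → value 1×78/29 = 2.6897, running total 76.69
Total 76.69.

76.69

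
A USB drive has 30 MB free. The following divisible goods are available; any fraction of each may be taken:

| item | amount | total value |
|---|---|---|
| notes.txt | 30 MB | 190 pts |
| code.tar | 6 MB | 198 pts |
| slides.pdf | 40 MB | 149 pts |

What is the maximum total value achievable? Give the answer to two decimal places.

350.00

Take in order of value per unit:
- code.tar (198/6 per unit): all 6 → value 198, running total 198.00
- notes.txt (190/30 per unit): 24 of 30 → value 24×190/30 = 152.0000, running total 350.00
Total 350.00.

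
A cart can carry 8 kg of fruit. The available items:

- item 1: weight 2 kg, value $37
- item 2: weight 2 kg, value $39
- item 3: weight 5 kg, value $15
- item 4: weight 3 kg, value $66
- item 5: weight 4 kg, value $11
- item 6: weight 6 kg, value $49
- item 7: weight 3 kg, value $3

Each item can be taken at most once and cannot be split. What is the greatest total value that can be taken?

$142

This is a 0/1 knapsack; check combinations near the capacity.
- item 1+item 2+item 4: weight 2+2+3=7, value 37+39+66=142
- item 2+item 4+item 7: weight 2+3+3=8, value 39+66+3=108
- item 1+item 4+item 7: weight 2+3+3=8, value 37+66+3=106
- item 2+item 4: weight 2+3=5, value 39+66=105
Best: $142.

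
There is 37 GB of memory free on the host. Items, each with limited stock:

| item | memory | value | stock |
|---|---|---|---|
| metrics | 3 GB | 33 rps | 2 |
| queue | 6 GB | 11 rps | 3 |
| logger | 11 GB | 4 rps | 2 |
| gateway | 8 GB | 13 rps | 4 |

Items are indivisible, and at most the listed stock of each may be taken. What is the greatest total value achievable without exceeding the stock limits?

Top feasible selections:
- 2×metrics + 1×queue + 3×gateway: memory 36, value 116
- 2×metrics + 2×queue + 2×gateway: memory 34, value 114
- 2×metrics + 3×queue + 1×gateway: memory 32, value 112
Best: 116 rps.

116 rps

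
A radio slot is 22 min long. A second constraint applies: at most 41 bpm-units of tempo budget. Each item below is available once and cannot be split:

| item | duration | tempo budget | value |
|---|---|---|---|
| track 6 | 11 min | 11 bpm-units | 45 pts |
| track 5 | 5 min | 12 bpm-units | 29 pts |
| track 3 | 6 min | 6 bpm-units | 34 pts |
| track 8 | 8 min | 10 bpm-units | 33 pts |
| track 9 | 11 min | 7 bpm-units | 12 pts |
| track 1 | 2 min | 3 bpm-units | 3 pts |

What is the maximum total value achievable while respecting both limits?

108 pts

Feasible sets respecting both limits:
- track 6+track 5+track 3: duration 22, tempo budget 29, value 108
- track 5+track 3+track 8+track 1: duration 21, tempo budget 31, value 99
- track 5+track 3+track 8: duration 19, tempo budget 28, value 96
Best: 108 pts.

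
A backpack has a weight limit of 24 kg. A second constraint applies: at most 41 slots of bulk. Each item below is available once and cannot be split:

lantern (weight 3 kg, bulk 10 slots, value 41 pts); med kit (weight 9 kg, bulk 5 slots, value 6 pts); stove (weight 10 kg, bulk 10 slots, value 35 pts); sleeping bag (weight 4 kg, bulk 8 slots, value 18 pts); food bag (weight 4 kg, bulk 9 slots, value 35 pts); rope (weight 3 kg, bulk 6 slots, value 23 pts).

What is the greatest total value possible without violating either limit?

134 pts

Feasible sets respecting both limits:
- lantern+stove+food bag+rope: weight 20, bulk 35, value 134
- lantern+stove+sleeping bag+food bag: weight 21, bulk 37, value 129
- lantern+med kit+sleeping bag+food bag+rope: weight 23, bulk 38, value 123
- lantern+stove+sleeping bag+rope: weight 20, bulk 34, value 117
Best: 134 pts.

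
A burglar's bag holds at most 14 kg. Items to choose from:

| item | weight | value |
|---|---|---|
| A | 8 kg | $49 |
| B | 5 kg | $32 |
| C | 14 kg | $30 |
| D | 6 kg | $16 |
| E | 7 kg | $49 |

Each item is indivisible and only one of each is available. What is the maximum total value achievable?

$81

Check high-value combinations within 14 kg:
- B+E: weight 5+7=12, value 32+49=81
- A+B: weight 8+5=13, value 49+32=81
- D+E: weight 6+7=13, value 16+49=65
Best: $81.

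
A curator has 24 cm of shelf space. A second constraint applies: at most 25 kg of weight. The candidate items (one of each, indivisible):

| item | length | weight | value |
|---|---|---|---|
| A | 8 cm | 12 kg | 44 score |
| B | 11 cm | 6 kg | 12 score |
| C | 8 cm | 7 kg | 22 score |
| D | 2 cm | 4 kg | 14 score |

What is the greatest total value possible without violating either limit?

80 score

Feasible sets respecting both limits:
- A+C+D: length 18, weight 23, value 80
- A+B+D: length 21, weight 22, value 70
- A+C: length 16, weight 19, value 66
- A+D: length 10, weight 16, value 58
Best: 80 score.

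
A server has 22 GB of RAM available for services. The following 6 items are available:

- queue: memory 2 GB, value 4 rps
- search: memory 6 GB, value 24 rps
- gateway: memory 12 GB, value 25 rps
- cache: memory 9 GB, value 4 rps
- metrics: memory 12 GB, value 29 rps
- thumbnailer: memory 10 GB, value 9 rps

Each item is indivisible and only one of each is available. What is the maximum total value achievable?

57 rps

Check high-value combinations within 22 GB:
- queue+search+metrics: memory 2+6+12=20, value 4+24+29=57
- search+metrics: memory 6+12=18, value 24+29=53
- queue+search+gateway: memory 2+6+12=20, value 4+24+25=53
- search+gateway: memory 6+12=18, value 24+25=49
Best: 57 rps.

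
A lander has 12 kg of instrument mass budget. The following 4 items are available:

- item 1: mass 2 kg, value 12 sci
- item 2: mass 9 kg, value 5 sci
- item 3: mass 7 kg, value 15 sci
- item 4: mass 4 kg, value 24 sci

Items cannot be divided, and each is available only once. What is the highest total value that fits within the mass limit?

39 sci

This is a 0/1 knapsack; check combinations near the capacity.
- item 3+item 4: mass 7+4=11, value 15+24=39
- item 1+item 4: mass 2+4=6, value 12+24=36
- item 1+item 3: mass 2+7=9, value 12+15=27
- item 4: mass 4, value 24
Best: 39 sci.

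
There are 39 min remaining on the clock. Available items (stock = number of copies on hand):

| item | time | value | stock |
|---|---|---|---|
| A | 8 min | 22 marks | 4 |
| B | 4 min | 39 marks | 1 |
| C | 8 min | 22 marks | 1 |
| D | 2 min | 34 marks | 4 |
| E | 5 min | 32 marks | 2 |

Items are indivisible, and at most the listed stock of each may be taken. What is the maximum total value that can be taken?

Top feasible selections:
- 1×A + 1×B + 1×C + 4×D + 2×E: time 38, value 283
- 2×A + 1×B + 4×D + 2×E: time 38, value 283
Best: 283 marks.

283 marks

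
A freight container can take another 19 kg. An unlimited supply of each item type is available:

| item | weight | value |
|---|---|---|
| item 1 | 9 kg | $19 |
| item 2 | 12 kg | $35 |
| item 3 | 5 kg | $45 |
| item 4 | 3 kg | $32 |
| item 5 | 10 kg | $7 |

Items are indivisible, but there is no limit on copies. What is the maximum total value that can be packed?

Best value-per-unit is item 4 at 32/3, and filling with it alone uses weight 6×3=18. No mix of the others beats 6×32 = 192.

$192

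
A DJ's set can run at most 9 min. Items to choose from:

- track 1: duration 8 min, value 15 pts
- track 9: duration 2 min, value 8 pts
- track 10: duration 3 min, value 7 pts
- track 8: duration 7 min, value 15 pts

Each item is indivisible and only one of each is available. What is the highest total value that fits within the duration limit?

Check high-value combinations within 9 min:
- track 9+track 8: duration 2+7=9, value 8+15=23
- track 9+track 10: duration 2+3=5, value 8+7=15
- track 8: duration 7, value 15
- track 1: duration 8, value 15
Best: 23 pts.

23 pts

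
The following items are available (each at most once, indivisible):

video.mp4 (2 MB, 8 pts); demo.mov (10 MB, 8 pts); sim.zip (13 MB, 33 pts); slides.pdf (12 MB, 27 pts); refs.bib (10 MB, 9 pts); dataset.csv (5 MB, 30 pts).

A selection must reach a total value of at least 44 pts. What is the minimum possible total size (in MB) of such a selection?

17

Subsets with value ≥ 44, sorted by total size:
- slides.pdf+dataset.csv: size 17, value 57
- video.mp4+refs.bib+dataset.csv: size 17, value 47
- video.mp4+demo.mov+dataset.csv: size 17, value 46
Minimum size: 17 MB.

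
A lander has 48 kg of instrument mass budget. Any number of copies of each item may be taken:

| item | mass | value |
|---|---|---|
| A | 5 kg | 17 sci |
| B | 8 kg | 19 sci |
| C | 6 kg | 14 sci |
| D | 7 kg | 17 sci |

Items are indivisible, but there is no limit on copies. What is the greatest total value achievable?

Best value-per-unit is A at 17/5; filling with it alone gives 9×17 = 153.
Optimal mix: 8×A + 1×B → mass 48, value 155.

155 sci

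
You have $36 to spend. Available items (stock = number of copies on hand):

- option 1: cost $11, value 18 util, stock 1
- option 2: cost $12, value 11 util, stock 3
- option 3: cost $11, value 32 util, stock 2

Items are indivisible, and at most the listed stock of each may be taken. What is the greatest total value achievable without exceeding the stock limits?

82 util

Top feasible selections:
- 1×option 1 + 2×option 3: cost 33, value 82
- 1×option 2 + 2×option 3: cost 34, value 75
- 2×option 3: cost 22, value 64
- 1×option 1 + 1×option 2 + 1×option 3: cost 34, value 61
Best: 82 util.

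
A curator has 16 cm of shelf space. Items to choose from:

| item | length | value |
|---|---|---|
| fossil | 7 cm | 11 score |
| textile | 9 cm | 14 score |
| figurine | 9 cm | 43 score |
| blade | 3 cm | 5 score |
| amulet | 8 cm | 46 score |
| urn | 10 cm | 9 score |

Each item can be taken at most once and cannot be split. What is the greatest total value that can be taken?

Check high-value combinations within 16 cm:
- fossil+amulet: length 7+8=15, value 11+46=57
- fossil+figurine: length 7+9=16, value 11+43=54
- blade+amulet: length 3+8=11, value 5+46=51
Best: 57 score.

57 score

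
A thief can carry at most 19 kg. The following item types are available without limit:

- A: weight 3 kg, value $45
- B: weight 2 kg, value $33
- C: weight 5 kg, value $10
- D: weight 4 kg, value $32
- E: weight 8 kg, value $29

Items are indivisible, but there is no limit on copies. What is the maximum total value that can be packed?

$309

Best value-per-unit is B at 33/2; filling with it alone gives 9×33 = 297.
Optimal mix: 1×A + 8×B → weight 19, value 309.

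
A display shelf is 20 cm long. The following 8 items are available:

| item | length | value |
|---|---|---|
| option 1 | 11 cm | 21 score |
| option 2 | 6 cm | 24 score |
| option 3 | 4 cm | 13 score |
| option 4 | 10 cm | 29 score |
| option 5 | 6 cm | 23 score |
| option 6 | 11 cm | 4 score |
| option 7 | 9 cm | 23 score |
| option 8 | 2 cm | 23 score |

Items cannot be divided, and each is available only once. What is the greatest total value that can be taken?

Check high-value combinations within 20 cm:
- option 2+option 3+option 5+option 8: length 6+4+6+2=18, value 24+13+23+23=83
- option 2+option 4+option 8: length 6+10+2=18, value 24+29+23=76
- option 4+option 5+option 8: length 10+6+2=18, value 29+23+23=75
- option 2+option 5+option 8: length 6+6+2=14, value 24+23+23=70
Best: 83 score.

83 score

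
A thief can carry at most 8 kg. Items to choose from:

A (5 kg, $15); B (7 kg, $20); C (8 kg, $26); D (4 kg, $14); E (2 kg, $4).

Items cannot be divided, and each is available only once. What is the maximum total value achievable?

Check high-value combinations within 8 kg:
- C: weight 8, value 26
- B: weight 7, value 20
- A+E: weight 5+2=7, value 15+4=19
- D+E: weight 4+2=6, value 14+4=18
Best: $26.

$26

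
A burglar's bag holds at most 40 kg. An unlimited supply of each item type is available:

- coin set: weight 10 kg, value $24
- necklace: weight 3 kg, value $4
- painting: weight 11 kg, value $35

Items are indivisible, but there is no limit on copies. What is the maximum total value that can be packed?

Best value-per-unit is painting at 35/11; filling with it alone gives 3×35 = 105.
Optimal mix: 2×necklace + 3×painting → weight 39, value 113.

$113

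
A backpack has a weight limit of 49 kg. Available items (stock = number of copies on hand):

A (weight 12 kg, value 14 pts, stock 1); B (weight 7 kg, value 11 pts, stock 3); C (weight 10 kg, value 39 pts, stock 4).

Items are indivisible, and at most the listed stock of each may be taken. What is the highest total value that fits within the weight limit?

Best selections within weight 49 and stock limits:
- 1×B + 4×C: weight 47, value 167
- 4×C: weight 40, value 156
- 1×A + 1×B + 3×C: weight 49, value 142
- 2×B + 3×C: weight 44, value 139
Best: 167 pts.

167 pts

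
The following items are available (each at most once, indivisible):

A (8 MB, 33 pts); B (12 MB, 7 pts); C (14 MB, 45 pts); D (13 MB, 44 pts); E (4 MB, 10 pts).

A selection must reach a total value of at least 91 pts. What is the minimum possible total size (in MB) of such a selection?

31

Subsets with value ≥ 91, sorted by total size:
- C+D+E: size 31, value 99
- A+C+D: size 35, value 122
- A+B+D+E: size 37, value 94
Minimum size: 31 MB.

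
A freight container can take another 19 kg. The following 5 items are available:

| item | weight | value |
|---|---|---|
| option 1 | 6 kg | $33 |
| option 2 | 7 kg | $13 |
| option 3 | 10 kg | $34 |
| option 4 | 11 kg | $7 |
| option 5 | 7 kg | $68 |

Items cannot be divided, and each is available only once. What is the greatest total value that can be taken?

$102

Check high-value combinations within 19 kg:
- option 3+option 5: weight 10+7=17, value 34+68=102
- option 1+option 5: weight 6+7=13, value 33+68=101
- option 2+option 5: weight 7+7=14, value 13+68=81
Best: $102.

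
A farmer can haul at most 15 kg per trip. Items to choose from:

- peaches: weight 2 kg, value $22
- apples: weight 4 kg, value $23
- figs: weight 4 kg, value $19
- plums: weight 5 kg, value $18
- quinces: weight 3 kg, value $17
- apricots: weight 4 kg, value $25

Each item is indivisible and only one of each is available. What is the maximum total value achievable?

$89

Check high-value combinations within 15 kg:
- peaches+apples+figs+apricots: weight 2+4+4+4=14, value 22+23+19+25=89
- peaches+apples+plums+apricots: weight 2+4+5+4=15, value 22+23+18+25=88
- peaches+apples+quinces+apricots: weight 2+4+3+4=13, value 22+23+17+25=87
Best: $89.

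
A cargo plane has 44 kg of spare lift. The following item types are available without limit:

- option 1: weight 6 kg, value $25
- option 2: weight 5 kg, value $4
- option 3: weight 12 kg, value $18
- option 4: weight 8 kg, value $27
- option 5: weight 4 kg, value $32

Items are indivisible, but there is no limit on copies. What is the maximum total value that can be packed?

Best value-per-unit is option 5 at 32/4, and filling with it alone uses weight 11×4=44. No mix of the others beats 11×32 = 352.

$352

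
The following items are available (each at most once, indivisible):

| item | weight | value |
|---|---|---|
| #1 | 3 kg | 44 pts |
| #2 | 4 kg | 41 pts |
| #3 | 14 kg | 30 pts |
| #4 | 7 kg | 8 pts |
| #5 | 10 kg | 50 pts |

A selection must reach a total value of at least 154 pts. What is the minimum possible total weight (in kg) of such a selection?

31

Subsets with value ≥ 154, sorted by total weight:
- #1+#2+#3+#5: weight 31, value 165
- #1+#2+#3+#4+#5: weight 38, value 173
Minimum weight: 31 kg.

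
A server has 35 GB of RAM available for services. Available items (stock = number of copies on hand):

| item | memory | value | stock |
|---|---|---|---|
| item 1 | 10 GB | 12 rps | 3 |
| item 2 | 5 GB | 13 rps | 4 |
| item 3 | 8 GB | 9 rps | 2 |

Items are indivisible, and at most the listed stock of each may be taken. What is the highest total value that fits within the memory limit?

64 rps

Top feasible selections:
- 1×item 1 + 4×item 2: memory 30, value 64
- 2×item 1 + 3×item 2: memory 35, value 63
Best: 64 rps.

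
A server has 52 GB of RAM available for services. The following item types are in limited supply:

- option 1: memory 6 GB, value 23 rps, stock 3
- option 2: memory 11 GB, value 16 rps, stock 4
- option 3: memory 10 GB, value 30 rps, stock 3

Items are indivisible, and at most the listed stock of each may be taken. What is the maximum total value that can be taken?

159 rps

Top feasible selections:
- 3×option 1 + 3×option 3: memory 48, value 159
- 3×option 1 + 1×option 2 + 2×option 3: memory 49, value 145
- 2×option 1 + 3×option 3: memory 42, value 136
- 3×option 1 + 2×option 2 + 1×option 3: memory 50, value 131
Best: 159 rps.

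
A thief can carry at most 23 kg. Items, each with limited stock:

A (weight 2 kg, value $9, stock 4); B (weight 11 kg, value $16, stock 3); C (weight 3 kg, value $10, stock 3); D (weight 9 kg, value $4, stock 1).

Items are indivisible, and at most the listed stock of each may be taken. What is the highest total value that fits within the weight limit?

Best selections within weight 23 and stock limits:
- 4×A + 3×C: weight 17, value 66
- 3×A + 1×B + 2×C: weight 23, value 63
Best: $66.

$66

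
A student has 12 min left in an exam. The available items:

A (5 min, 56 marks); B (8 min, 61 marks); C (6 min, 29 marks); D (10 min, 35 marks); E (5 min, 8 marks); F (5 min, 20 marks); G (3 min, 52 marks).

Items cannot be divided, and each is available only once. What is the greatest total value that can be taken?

113 marks

Check high-value combinations within 12 min:
- B+G: time 8+3=11, value 61+52=113
- A+G: time 5+3=8, value 56+52=108
- A+C: time 5+6=11, value 56+29=85
Best: 113 marks.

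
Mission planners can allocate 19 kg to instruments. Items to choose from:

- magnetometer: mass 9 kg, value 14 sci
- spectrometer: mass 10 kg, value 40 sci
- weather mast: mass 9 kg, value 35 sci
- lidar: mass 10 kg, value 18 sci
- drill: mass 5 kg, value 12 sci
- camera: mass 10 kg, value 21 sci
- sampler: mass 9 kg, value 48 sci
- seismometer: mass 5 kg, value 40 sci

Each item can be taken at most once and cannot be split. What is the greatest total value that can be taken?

Check high-value combinations within 19 kg:
- drill+sampler+seismometer: mass 5+9+5=19, value 12+48+40=100
- sampler+seismometer: mass 9+5=14, value 48+40=88
- spectrometer+sampler: mass 10+9=19, value 40+48=88
Best: 100 sci.

100 sci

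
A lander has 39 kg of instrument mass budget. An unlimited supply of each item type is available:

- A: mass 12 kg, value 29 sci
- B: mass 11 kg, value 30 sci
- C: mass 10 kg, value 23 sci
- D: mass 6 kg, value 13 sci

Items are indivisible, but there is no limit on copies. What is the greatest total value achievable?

103 sci

Best value-per-unit is B at 30/11; filling with it alone gives 3×30 = 90.
Optimal mix: 3×B + 1×D → mass 39, value 103.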